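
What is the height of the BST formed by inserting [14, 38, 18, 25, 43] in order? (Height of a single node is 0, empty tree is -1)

Insertion order: [14, 38, 18, 25, 43]
Tree (level-order array): [14, None, 38, 18, 43, None, 25]
Compute height bottom-up (empty subtree = -1):
  height(25) = 1 + max(-1, -1) = 0
  height(18) = 1 + max(-1, 0) = 1
  height(43) = 1 + max(-1, -1) = 0
  height(38) = 1 + max(1, 0) = 2
  height(14) = 1 + max(-1, 2) = 3
Height = 3


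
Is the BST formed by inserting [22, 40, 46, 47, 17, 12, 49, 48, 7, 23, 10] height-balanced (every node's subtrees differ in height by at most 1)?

Tree (level-order array): [22, 17, 40, 12, None, 23, 46, 7, None, None, None, None, 47, None, 10, None, 49, None, None, 48]
Definition: a tree is height-balanced if, at every node, |h(left) - h(right)| <= 1 (empty subtree has height -1).
Bottom-up per-node check:
  node 10: h_left=-1, h_right=-1, diff=0 [OK], height=0
  node 7: h_left=-1, h_right=0, diff=1 [OK], height=1
  node 12: h_left=1, h_right=-1, diff=2 [FAIL (|1--1|=2 > 1)], height=2
  node 17: h_left=2, h_right=-1, diff=3 [FAIL (|2--1|=3 > 1)], height=3
  node 23: h_left=-1, h_right=-1, diff=0 [OK], height=0
  node 48: h_left=-1, h_right=-1, diff=0 [OK], height=0
  node 49: h_left=0, h_right=-1, diff=1 [OK], height=1
  node 47: h_left=-1, h_right=1, diff=2 [FAIL (|-1-1|=2 > 1)], height=2
  node 46: h_left=-1, h_right=2, diff=3 [FAIL (|-1-2|=3 > 1)], height=3
  node 40: h_left=0, h_right=3, diff=3 [FAIL (|0-3|=3 > 1)], height=4
  node 22: h_left=3, h_right=4, diff=1 [OK], height=5
Node 12 violates the condition: |1 - -1| = 2 > 1.
Result: Not balanced


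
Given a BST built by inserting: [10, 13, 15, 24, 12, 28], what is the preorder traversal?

Tree insertion order: [10, 13, 15, 24, 12, 28]
Tree (level-order array): [10, None, 13, 12, 15, None, None, None, 24, None, 28]
Preorder traversal: [10, 13, 12, 15, 24, 28]


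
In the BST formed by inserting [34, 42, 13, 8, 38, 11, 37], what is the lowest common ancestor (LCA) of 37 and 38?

Tree insertion order: [34, 42, 13, 8, 38, 11, 37]
Tree (level-order array): [34, 13, 42, 8, None, 38, None, None, 11, 37]
In a BST, the LCA of p=37, q=38 is the first node v on the
root-to-leaf path with p <= v <= q (go left if both < v, right if both > v).
Walk from root:
  at 34: both 37 and 38 > 34, go right
  at 42: both 37 and 38 < 42, go left
  at 38: 37 <= 38 <= 38, this is the LCA
LCA = 38


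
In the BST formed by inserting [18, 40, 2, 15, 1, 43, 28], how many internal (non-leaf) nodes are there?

Tree built from: [18, 40, 2, 15, 1, 43, 28]
Tree (level-order array): [18, 2, 40, 1, 15, 28, 43]
Rule: An internal node has at least one child.
Per-node child counts:
  node 18: 2 child(ren)
  node 2: 2 child(ren)
  node 1: 0 child(ren)
  node 15: 0 child(ren)
  node 40: 2 child(ren)
  node 28: 0 child(ren)
  node 43: 0 child(ren)
Matching nodes: [18, 2, 40]
Count of internal (non-leaf) nodes: 3


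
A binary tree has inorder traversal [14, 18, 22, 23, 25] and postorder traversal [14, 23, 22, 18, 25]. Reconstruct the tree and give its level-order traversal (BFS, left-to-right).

Inorder:   [14, 18, 22, 23, 25]
Postorder: [14, 23, 22, 18, 25]
Algorithm: postorder visits root last, so walk postorder right-to-left;
each value is the root of the current inorder slice — split it at that
value, recurse on the right subtree first, then the left.
Recursive splits:
  root=25; inorder splits into left=[14, 18, 22, 23], right=[]
  root=18; inorder splits into left=[14], right=[22, 23]
  root=22; inorder splits into left=[], right=[23]
  root=23; inorder splits into left=[], right=[]
  root=14; inorder splits into left=[], right=[]
Reconstructed level-order: [25, 18, 14, 22, 23]


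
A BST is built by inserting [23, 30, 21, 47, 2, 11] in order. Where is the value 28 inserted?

Starting tree (level order): [23, 21, 30, 2, None, None, 47, None, 11]
Insertion path: 23 -> 30
Result: insert 28 as left child of 30
Final tree (level order): [23, 21, 30, 2, None, 28, 47, None, 11]


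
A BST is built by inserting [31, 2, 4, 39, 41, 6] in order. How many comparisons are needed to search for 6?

Search path for 6: 31 -> 2 -> 4 -> 6
Found: True
Comparisons: 4


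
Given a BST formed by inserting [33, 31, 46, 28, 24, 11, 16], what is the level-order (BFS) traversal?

Tree insertion order: [33, 31, 46, 28, 24, 11, 16]
Tree (level-order array): [33, 31, 46, 28, None, None, None, 24, None, 11, None, None, 16]
BFS from the root, enqueuing left then right child of each popped node:
  queue [33] -> pop 33, enqueue [31, 46], visited so far: [33]
  queue [31, 46] -> pop 31, enqueue [28], visited so far: [33, 31]
  queue [46, 28] -> pop 46, enqueue [none], visited so far: [33, 31, 46]
  queue [28] -> pop 28, enqueue [24], visited so far: [33, 31, 46, 28]
  queue [24] -> pop 24, enqueue [11], visited so far: [33, 31, 46, 28, 24]
  queue [11] -> pop 11, enqueue [16], visited so far: [33, 31, 46, 28, 24, 11]
  queue [16] -> pop 16, enqueue [none], visited so far: [33, 31, 46, 28, 24, 11, 16]
Result: [33, 31, 46, 28, 24, 11, 16]


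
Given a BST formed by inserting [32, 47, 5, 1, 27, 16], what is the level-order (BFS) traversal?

Tree insertion order: [32, 47, 5, 1, 27, 16]
Tree (level-order array): [32, 5, 47, 1, 27, None, None, None, None, 16]
BFS from the root, enqueuing left then right child of each popped node:
  queue [32] -> pop 32, enqueue [5, 47], visited so far: [32]
  queue [5, 47] -> pop 5, enqueue [1, 27], visited so far: [32, 5]
  queue [47, 1, 27] -> pop 47, enqueue [none], visited so far: [32, 5, 47]
  queue [1, 27] -> pop 1, enqueue [none], visited so far: [32, 5, 47, 1]
  queue [27] -> pop 27, enqueue [16], visited so far: [32, 5, 47, 1, 27]
  queue [16] -> pop 16, enqueue [none], visited so far: [32, 5, 47, 1, 27, 16]
Result: [32, 5, 47, 1, 27, 16]


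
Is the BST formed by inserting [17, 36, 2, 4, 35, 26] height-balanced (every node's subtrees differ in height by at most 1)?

Tree (level-order array): [17, 2, 36, None, 4, 35, None, None, None, 26]
Definition: a tree is height-balanced if, at every node, |h(left) - h(right)| <= 1 (empty subtree has height -1).
Bottom-up per-node check:
  node 4: h_left=-1, h_right=-1, diff=0 [OK], height=0
  node 2: h_left=-1, h_right=0, diff=1 [OK], height=1
  node 26: h_left=-1, h_right=-1, diff=0 [OK], height=0
  node 35: h_left=0, h_right=-1, diff=1 [OK], height=1
  node 36: h_left=1, h_right=-1, diff=2 [FAIL (|1--1|=2 > 1)], height=2
  node 17: h_left=1, h_right=2, diff=1 [OK], height=3
Node 36 violates the condition: |1 - -1| = 2 > 1.
Result: Not balanced


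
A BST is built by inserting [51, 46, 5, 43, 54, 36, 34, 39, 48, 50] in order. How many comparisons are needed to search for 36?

Search path for 36: 51 -> 46 -> 5 -> 43 -> 36
Found: True
Comparisons: 5


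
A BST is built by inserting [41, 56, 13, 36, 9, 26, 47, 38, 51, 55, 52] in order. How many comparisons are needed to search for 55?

Search path for 55: 41 -> 56 -> 47 -> 51 -> 55
Found: True
Comparisons: 5


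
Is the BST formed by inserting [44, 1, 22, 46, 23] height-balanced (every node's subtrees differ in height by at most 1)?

Tree (level-order array): [44, 1, 46, None, 22, None, None, None, 23]
Definition: a tree is height-balanced if, at every node, |h(left) - h(right)| <= 1 (empty subtree has height -1).
Bottom-up per-node check:
  node 23: h_left=-1, h_right=-1, diff=0 [OK], height=0
  node 22: h_left=-1, h_right=0, diff=1 [OK], height=1
  node 1: h_left=-1, h_right=1, diff=2 [FAIL (|-1-1|=2 > 1)], height=2
  node 46: h_left=-1, h_right=-1, diff=0 [OK], height=0
  node 44: h_left=2, h_right=0, diff=2 [FAIL (|2-0|=2 > 1)], height=3
Node 1 violates the condition: |-1 - 1| = 2 > 1.
Result: Not balanced


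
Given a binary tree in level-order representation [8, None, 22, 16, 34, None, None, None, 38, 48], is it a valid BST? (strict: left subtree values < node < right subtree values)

Level-order array: [8, None, 22, 16, 34, None, None, None, 38, 48]
Validate using subtree bounds (lo, hi): at each node, require lo < value < hi,
then recurse left with hi=value and right with lo=value.
Preorder trace (stopping at first violation):
  at node 8 with bounds (-inf, +inf): OK
  at node 22 with bounds (8, +inf): OK
  at node 16 with bounds (8, 22): OK
  at node 34 with bounds (22, +inf): OK
  at node 38 with bounds (34, +inf): OK
  at node 48 with bounds (34, 38): VIOLATION
Node 48 violates its bound: not (34 < 48 < 38).
Result: Not a valid BST


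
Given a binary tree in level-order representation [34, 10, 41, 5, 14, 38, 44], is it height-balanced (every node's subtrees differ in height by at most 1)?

Tree (level-order array): [34, 10, 41, 5, 14, 38, 44]
Definition: a tree is height-balanced if, at every node, |h(left) - h(right)| <= 1 (empty subtree has height -1).
Bottom-up per-node check:
  node 5: h_left=-1, h_right=-1, diff=0 [OK], height=0
  node 14: h_left=-1, h_right=-1, diff=0 [OK], height=0
  node 10: h_left=0, h_right=0, diff=0 [OK], height=1
  node 38: h_left=-1, h_right=-1, diff=0 [OK], height=0
  node 44: h_left=-1, h_right=-1, diff=0 [OK], height=0
  node 41: h_left=0, h_right=0, diff=0 [OK], height=1
  node 34: h_left=1, h_right=1, diff=0 [OK], height=2
All nodes satisfy the balance condition.
Result: Balanced


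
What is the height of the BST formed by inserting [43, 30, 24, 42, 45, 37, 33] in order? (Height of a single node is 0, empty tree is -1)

Insertion order: [43, 30, 24, 42, 45, 37, 33]
Tree (level-order array): [43, 30, 45, 24, 42, None, None, None, None, 37, None, 33]
Compute height bottom-up (empty subtree = -1):
  height(24) = 1 + max(-1, -1) = 0
  height(33) = 1 + max(-1, -1) = 0
  height(37) = 1 + max(0, -1) = 1
  height(42) = 1 + max(1, -1) = 2
  height(30) = 1 + max(0, 2) = 3
  height(45) = 1 + max(-1, -1) = 0
  height(43) = 1 + max(3, 0) = 4
Height = 4


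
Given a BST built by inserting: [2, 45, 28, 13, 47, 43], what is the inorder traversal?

Tree insertion order: [2, 45, 28, 13, 47, 43]
Tree (level-order array): [2, None, 45, 28, 47, 13, 43]
Inorder traversal: [2, 13, 28, 43, 45, 47]


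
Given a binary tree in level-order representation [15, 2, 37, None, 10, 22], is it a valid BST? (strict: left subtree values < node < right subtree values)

Level-order array: [15, 2, 37, None, 10, 22]
Validate using subtree bounds (lo, hi): at each node, require lo < value < hi,
then recurse left with hi=value and right with lo=value.
Preorder trace (stopping at first violation):
  at node 15 with bounds (-inf, +inf): OK
  at node 2 with bounds (-inf, 15): OK
  at node 10 with bounds (2, 15): OK
  at node 37 with bounds (15, +inf): OK
  at node 22 with bounds (15, 37): OK
No violation found at any node.
Result: Valid BST


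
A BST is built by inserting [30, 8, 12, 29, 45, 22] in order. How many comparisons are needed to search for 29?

Search path for 29: 30 -> 8 -> 12 -> 29
Found: True
Comparisons: 4


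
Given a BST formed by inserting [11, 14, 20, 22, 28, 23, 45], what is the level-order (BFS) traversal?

Tree insertion order: [11, 14, 20, 22, 28, 23, 45]
Tree (level-order array): [11, None, 14, None, 20, None, 22, None, 28, 23, 45]
BFS from the root, enqueuing left then right child of each popped node:
  queue [11] -> pop 11, enqueue [14], visited so far: [11]
  queue [14] -> pop 14, enqueue [20], visited so far: [11, 14]
  queue [20] -> pop 20, enqueue [22], visited so far: [11, 14, 20]
  queue [22] -> pop 22, enqueue [28], visited so far: [11, 14, 20, 22]
  queue [28] -> pop 28, enqueue [23, 45], visited so far: [11, 14, 20, 22, 28]
  queue [23, 45] -> pop 23, enqueue [none], visited so far: [11, 14, 20, 22, 28, 23]
  queue [45] -> pop 45, enqueue [none], visited so far: [11, 14, 20, 22, 28, 23, 45]
Result: [11, 14, 20, 22, 28, 23, 45]


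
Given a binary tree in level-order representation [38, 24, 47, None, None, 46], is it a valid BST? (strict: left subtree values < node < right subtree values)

Level-order array: [38, 24, 47, None, None, 46]
Validate using subtree bounds (lo, hi): at each node, require lo < value < hi,
then recurse left with hi=value and right with lo=value.
Preorder trace (stopping at first violation):
  at node 38 with bounds (-inf, +inf): OK
  at node 24 with bounds (-inf, 38): OK
  at node 47 with bounds (38, +inf): OK
  at node 46 with bounds (38, 47): OK
No violation found at any node.
Result: Valid BST


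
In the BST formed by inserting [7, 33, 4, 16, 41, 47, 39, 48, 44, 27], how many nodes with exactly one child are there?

Tree built from: [7, 33, 4, 16, 41, 47, 39, 48, 44, 27]
Tree (level-order array): [7, 4, 33, None, None, 16, 41, None, 27, 39, 47, None, None, None, None, 44, 48]
Rule: These are nodes with exactly 1 non-null child.
Per-node child counts:
  node 7: 2 child(ren)
  node 4: 0 child(ren)
  node 33: 2 child(ren)
  node 16: 1 child(ren)
  node 27: 0 child(ren)
  node 41: 2 child(ren)
  node 39: 0 child(ren)
  node 47: 2 child(ren)
  node 44: 0 child(ren)
  node 48: 0 child(ren)
Matching nodes: [16]
Count of nodes with exactly one child: 1


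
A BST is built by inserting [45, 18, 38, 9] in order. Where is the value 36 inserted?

Starting tree (level order): [45, 18, None, 9, 38]
Insertion path: 45 -> 18 -> 38
Result: insert 36 as left child of 38
Final tree (level order): [45, 18, None, 9, 38, None, None, 36]


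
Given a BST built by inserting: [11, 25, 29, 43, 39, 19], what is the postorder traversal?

Tree insertion order: [11, 25, 29, 43, 39, 19]
Tree (level-order array): [11, None, 25, 19, 29, None, None, None, 43, 39]
Postorder traversal: [19, 39, 43, 29, 25, 11]


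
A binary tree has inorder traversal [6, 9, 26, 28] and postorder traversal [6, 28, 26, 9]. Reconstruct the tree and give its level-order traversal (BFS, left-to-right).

Inorder:   [6, 9, 26, 28]
Postorder: [6, 28, 26, 9]
Algorithm: postorder visits root last, so walk postorder right-to-left;
each value is the root of the current inorder slice — split it at that
value, recurse on the right subtree first, then the left.
Recursive splits:
  root=9; inorder splits into left=[6], right=[26, 28]
  root=26; inorder splits into left=[], right=[28]
  root=28; inorder splits into left=[], right=[]
  root=6; inorder splits into left=[], right=[]
Reconstructed level-order: [9, 6, 26, 28]


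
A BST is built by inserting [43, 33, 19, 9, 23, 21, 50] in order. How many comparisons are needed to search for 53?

Search path for 53: 43 -> 50
Found: False
Comparisons: 2


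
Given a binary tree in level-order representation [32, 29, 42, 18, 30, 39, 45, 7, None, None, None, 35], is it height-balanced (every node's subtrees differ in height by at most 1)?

Tree (level-order array): [32, 29, 42, 18, 30, 39, 45, 7, None, None, None, 35]
Definition: a tree is height-balanced if, at every node, |h(left) - h(right)| <= 1 (empty subtree has height -1).
Bottom-up per-node check:
  node 7: h_left=-1, h_right=-1, diff=0 [OK], height=0
  node 18: h_left=0, h_right=-1, diff=1 [OK], height=1
  node 30: h_left=-1, h_right=-1, diff=0 [OK], height=0
  node 29: h_left=1, h_right=0, diff=1 [OK], height=2
  node 35: h_left=-1, h_right=-1, diff=0 [OK], height=0
  node 39: h_left=0, h_right=-1, diff=1 [OK], height=1
  node 45: h_left=-1, h_right=-1, diff=0 [OK], height=0
  node 42: h_left=1, h_right=0, diff=1 [OK], height=2
  node 32: h_left=2, h_right=2, diff=0 [OK], height=3
All nodes satisfy the balance condition.
Result: Balanced


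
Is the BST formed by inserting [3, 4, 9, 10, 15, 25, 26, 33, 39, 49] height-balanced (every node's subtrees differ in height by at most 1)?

Tree (level-order array): [3, None, 4, None, 9, None, 10, None, 15, None, 25, None, 26, None, 33, None, 39, None, 49]
Definition: a tree is height-balanced if, at every node, |h(left) - h(right)| <= 1 (empty subtree has height -1).
Bottom-up per-node check:
  node 49: h_left=-1, h_right=-1, diff=0 [OK], height=0
  node 39: h_left=-1, h_right=0, diff=1 [OK], height=1
  node 33: h_left=-1, h_right=1, diff=2 [FAIL (|-1-1|=2 > 1)], height=2
  node 26: h_left=-1, h_right=2, diff=3 [FAIL (|-1-2|=3 > 1)], height=3
  node 25: h_left=-1, h_right=3, diff=4 [FAIL (|-1-3|=4 > 1)], height=4
  node 15: h_left=-1, h_right=4, diff=5 [FAIL (|-1-4|=5 > 1)], height=5
  node 10: h_left=-1, h_right=5, diff=6 [FAIL (|-1-5|=6 > 1)], height=6
  node 9: h_left=-1, h_right=6, diff=7 [FAIL (|-1-6|=7 > 1)], height=7
  node 4: h_left=-1, h_right=7, diff=8 [FAIL (|-1-7|=8 > 1)], height=8
  node 3: h_left=-1, h_right=8, diff=9 [FAIL (|-1-8|=9 > 1)], height=9
Node 33 violates the condition: |-1 - 1| = 2 > 1.
Result: Not balanced


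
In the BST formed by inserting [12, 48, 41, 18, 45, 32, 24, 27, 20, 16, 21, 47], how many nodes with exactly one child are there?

Tree built from: [12, 48, 41, 18, 45, 32, 24, 27, 20, 16, 21, 47]
Tree (level-order array): [12, None, 48, 41, None, 18, 45, 16, 32, None, 47, None, None, 24, None, None, None, 20, 27, None, 21]
Rule: These are nodes with exactly 1 non-null child.
Per-node child counts:
  node 12: 1 child(ren)
  node 48: 1 child(ren)
  node 41: 2 child(ren)
  node 18: 2 child(ren)
  node 16: 0 child(ren)
  node 32: 1 child(ren)
  node 24: 2 child(ren)
  node 20: 1 child(ren)
  node 21: 0 child(ren)
  node 27: 0 child(ren)
  node 45: 1 child(ren)
  node 47: 0 child(ren)
Matching nodes: [12, 48, 32, 20, 45]
Count of nodes with exactly one child: 5


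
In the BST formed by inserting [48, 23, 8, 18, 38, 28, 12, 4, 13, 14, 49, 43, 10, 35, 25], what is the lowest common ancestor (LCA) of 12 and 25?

Tree insertion order: [48, 23, 8, 18, 38, 28, 12, 4, 13, 14, 49, 43, 10, 35, 25]
Tree (level-order array): [48, 23, 49, 8, 38, None, None, 4, 18, 28, 43, None, None, 12, None, 25, 35, None, None, 10, 13, None, None, None, None, None, None, None, 14]
In a BST, the LCA of p=12, q=25 is the first node v on the
root-to-leaf path with p <= v <= q (go left if both < v, right if both > v).
Walk from root:
  at 48: both 12 and 25 < 48, go left
  at 23: 12 <= 23 <= 25, this is the LCA
LCA = 23


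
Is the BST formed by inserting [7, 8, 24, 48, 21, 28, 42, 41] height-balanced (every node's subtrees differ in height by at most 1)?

Tree (level-order array): [7, None, 8, None, 24, 21, 48, None, None, 28, None, None, 42, 41]
Definition: a tree is height-balanced if, at every node, |h(left) - h(right)| <= 1 (empty subtree has height -1).
Bottom-up per-node check:
  node 21: h_left=-1, h_right=-1, diff=0 [OK], height=0
  node 41: h_left=-1, h_right=-1, diff=0 [OK], height=0
  node 42: h_left=0, h_right=-1, diff=1 [OK], height=1
  node 28: h_left=-1, h_right=1, diff=2 [FAIL (|-1-1|=2 > 1)], height=2
  node 48: h_left=2, h_right=-1, diff=3 [FAIL (|2--1|=3 > 1)], height=3
  node 24: h_left=0, h_right=3, diff=3 [FAIL (|0-3|=3 > 1)], height=4
  node 8: h_left=-1, h_right=4, diff=5 [FAIL (|-1-4|=5 > 1)], height=5
  node 7: h_left=-1, h_right=5, diff=6 [FAIL (|-1-5|=6 > 1)], height=6
Node 28 violates the condition: |-1 - 1| = 2 > 1.
Result: Not balanced


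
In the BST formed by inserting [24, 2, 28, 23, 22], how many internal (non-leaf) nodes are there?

Tree built from: [24, 2, 28, 23, 22]
Tree (level-order array): [24, 2, 28, None, 23, None, None, 22]
Rule: An internal node has at least one child.
Per-node child counts:
  node 24: 2 child(ren)
  node 2: 1 child(ren)
  node 23: 1 child(ren)
  node 22: 0 child(ren)
  node 28: 0 child(ren)
Matching nodes: [24, 2, 23]
Count of internal (non-leaf) nodes: 3


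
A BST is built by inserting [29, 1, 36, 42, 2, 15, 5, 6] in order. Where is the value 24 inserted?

Starting tree (level order): [29, 1, 36, None, 2, None, 42, None, 15, None, None, 5, None, None, 6]
Insertion path: 29 -> 1 -> 2 -> 15
Result: insert 24 as right child of 15
Final tree (level order): [29, 1, 36, None, 2, None, 42, None, 15, None, None, 5, 24, None, 6]


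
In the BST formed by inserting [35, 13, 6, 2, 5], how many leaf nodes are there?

Tree built from: [35, 13, 6, 2, 5]
Tree (level-order array): [35, 13, None, 6, None, 2, None, None, 5]
Rule: A leaf has 0 children.
Per-node child counts:
  node 35: 1 child(ren)
  node 13: 1 child(ren)
  node 6: 1 child(ren)
  node 2: 1 child(ren)
  node 5: 0 child(ren)
Matching nodes: [5]
Count of leaf nodes: 1


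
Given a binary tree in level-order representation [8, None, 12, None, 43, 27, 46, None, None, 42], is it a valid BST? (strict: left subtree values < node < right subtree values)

Level-order array: [8, None, 12, None, 43, 27, 46, None, None, 42]
Validate using subtree bounds (lo, hi): at each node, require lo < value < hi,
then recurse left with hi=value and right with lo=value.
Preorder trace (stopping at first violation):
  at node 8 with bounds (-inf, +inf): OK
  at node 12 with bounds (8, +inf): OK
  at node 43 with bounds (12, +inf): OK
  at node 27 with bounds (12, 43): OK
  at node 46 with bounds (43, +inf): OK
  at node 42 with bounds (43, 46): VIOLATION
Node 42 violates its bound: not (43 < 42 < 46).
Result: Not a valid BST


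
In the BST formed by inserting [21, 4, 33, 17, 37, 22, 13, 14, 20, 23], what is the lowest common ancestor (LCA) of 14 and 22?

Tree insertion order: [21, 4, 33, 17, 37, 22, 13, 14, 20, 23]
Tree (level-order array): [21, 4, 33, None, 17, 22, 37, 13, 20, None, 23, None, None, None, 14]
In a BST, the LCA of p=14, q=22 is the first node v on the
root-to-leaf path with p <= v <= q (go left if both < v, right if both > v).
Walk from root:
  at 21: 14 <= 21 <= 22, this is the LCA
LCA = 21


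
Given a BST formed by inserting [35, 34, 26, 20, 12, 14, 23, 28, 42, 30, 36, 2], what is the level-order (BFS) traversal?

Tree insertion order: [35, 34, 26, 20, 12, 14, 23, 28, 42, 30, 36, 2]
Tree (level-order array): [35, 34, 42, 26, None, 36, None, 20, 28, None, None, 12, 23, None, 30, 2, 14]
BFS from the root, enqueuing left then right child of each popped node:
  queue [35] -> pop 35, enqueue [34, 42], visited so far: [35]
  queue [34, 42] -> pop 34, enqueue [26], visited so far: [35, 34]
  queue [42, 26] -> pop 42, enqueue [36], visited so far: [35, 34, 42]
  queue [26, 36] -> pop 26, enqueue [20, 28], visited so far: [35, 34, 42, 26]
  queue [36, 20, 28] -> pop 36, enqueue [none], visited so far: [35, 34, 42, 26, 36]
  queue [20, 28] -> pop 20, enqueue [12, 23], visited so far: [35, 34, 42, 26, 36, 20]
  queue [28, 12, 23] -> pop 28, enqueue [30], visited so far: [35, 34, 42, 26, 36, 20, 28]
  queue [12, 23, 30] -> pop 12, enqueue [2, 14], visited so far: [35, 34, 42, 26, 36, 20, 28, 12]
  queue [23, 30, 2, 14] -> pop 23, enqueue [none], visited so far: [35, 34, 42, 26, 36, 20, 28, 12, 23]
  queue [30, 2, 14] -> pop 30, enqueue [none], visited so far: [35, 34, 42, 26, 36, 20, 28, 12, 23, 30]
  queue [2, 14] -> pop 2, enqueue [none], visited so far: [35, 34, 42, 26, 36, 20, 28, 12, 23, 30, 2]
  queue [14] -> pop 14, enqueue [none], visited so far: [35, 34, 42, 26, 36, 20, 28, 12, 23, 30, 2, 14]
Result: [35, 34, 42, 26, 36, 20, 28, 12, 23, 30, 2, 14]


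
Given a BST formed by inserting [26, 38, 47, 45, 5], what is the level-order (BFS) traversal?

Tree insertion order: [26, 38, 47, 45, 5]
Tree (level-order array): [26, 5, 38, None, None, None, 47, 45]
BFS from the root, enqueuing left then right child of each popped node:
  queue [26] -> pop 26, enqueue [5, 38], visited so far: [26]
  queue [5, 38] -> pop 5, enqueue [none], visited so far: [26, 5]
  queue [38] -> pop 38, enqueue [47], visited so far: [26, 5, 38]
  queue [47] -> pop 47, enqueue [45], visited so far: [26, 5, 38, 47]
  queue [45] -> pop 45, enqueue [none], visited so far: [26, 5, 38, 47, 45]
Result: [26, 5, 38, 47, 45]


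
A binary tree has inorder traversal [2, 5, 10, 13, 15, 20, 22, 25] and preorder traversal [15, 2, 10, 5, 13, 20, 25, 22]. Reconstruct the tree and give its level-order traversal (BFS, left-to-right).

Inorder:  [2, 5, 10, 13, 15, 20, 22, 25]
Preorder: [15, 2, 10, 5, 13, 20, 25, 22]
Algorithm: preorder visits root first, so consume preorder in order;
for each root, split the current inorder slice at that value into
left-subtree inorder and right-subtree inorder, then recurse.
Recursive splits:
  root=15; inorder splits into left=[2, 5, 10, 13], right=[20, 22, 25]
  root=2; inorder splits into left=[], right=[5, 10, 13]
  root=10; inorder splits into left=[5], right=[13]
  root=5; inorder splits into left=[], right=[]
  root=13; inorder splits into left=[], right=[]
  root=20; inorder splits into left=[], right=[22, 25]
  root=25; inorder splits into left=[22], right=[]
  root=22; inorder splits into left=[], right=[]
Reconstructed level-order: [15, 2, 20, 10, 25, 5, 13, 22]


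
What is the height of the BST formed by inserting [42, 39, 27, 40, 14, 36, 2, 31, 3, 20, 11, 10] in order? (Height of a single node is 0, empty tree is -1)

Insertion order: [42, 39, 27, 40, 14, 36, 2, 31, 3, 20, 11, 10]
Tree (level-order array): [42, 39, None, 27, 40, 14, 36, None, None, 2, 20, 31, None, None, 3, None, None, None, None, None, 11, 10]
Compute height bottom-up (empty subtree = -1):
  height(10) = 1 + max(-1, -1) = 0
  height(11) = 1 + max(0, -1) = 1
  height(3) = 1 + max(-1, 1) = 2
  height(2) = 1 + max(-1, 2) = 3
  height(20) = 1 + max(-1, -1) = 0
  height(14) = 1 + max(3, 0) = 4
  height(31) = 1 + max(-1, -1) = 0
  height(36) = 1 + max(0, -1) = 1
  height(27) = 1 + max(4, 1) = 5
  height(40) = 1 + max(-1, -1) = 0
  height(39) = 1 + max(5, 0) = 6
  height(42) = 1 + max(6, -1) = 7
Height = 7


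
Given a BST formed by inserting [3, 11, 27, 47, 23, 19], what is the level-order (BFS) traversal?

Tree insertion order: [3, 11, 27, 47, 23, 19]
Tree (level-order array): [3, None, 11, None, 27, 23, 47, 19]
BFS from the root, enqueuing left then right child of each popped node:
  queue [3] -> pop 3, enqueue [11], visited so far: [3]
  queue [11] -> pop 11, enqueue [27], visited so far: [3, 11]
  queue [27] -> pop 27, enqueue [23, 47], visited so far: [3, 11, 27]
  queue [23, 47] -> pop 23, enqueue [19], visited so far: [3, 11, 27, 23]
  queue [47, 19] -> pop 47, enqueue [none], visited so far: [3, 11, 27, 23, 47]
  queue [19] -> pop 19, enqueue [none], visited so far: [3, 11, 27, 23, 47, 19]
Result: [3, 11, 27, 23, 47, 19]


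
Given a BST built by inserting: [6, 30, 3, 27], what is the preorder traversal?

Tree insertion order: [6, 30, 3, 27]
Tree (level-order array): [6, 3, 30, None, None, 27]
Preorder traversal: [6, 3, 30, 27]


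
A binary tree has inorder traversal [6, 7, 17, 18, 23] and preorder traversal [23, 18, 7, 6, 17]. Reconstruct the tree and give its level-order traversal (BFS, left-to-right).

Inorder:  [6, 7, 17, 18, 23]
Preorder: [23, 18, 7, 6, 17]
Algorithm: preorder visits root first, so consume preorder in order;
for each root, split the current inorder slice at that value into
left-subtree inorder and right-subtree inorder, then recurse.
Recursive splits:
  root=23; inorder splits into left=[6, 7, 17, 18], right=[]
  root=18; inorder splits into left=[6, 7, 17], right=[]
  root=7; inorder splits into left=[6], right=[17]
  root=6; inorder splits into left=[], right=[]
  root=17; inorder splits into left=[], right=[]
Reconstructed level-order: [23, 18, 7, 6, 17]


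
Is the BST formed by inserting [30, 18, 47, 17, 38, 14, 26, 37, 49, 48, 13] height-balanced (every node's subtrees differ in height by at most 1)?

Tree (level-order array): [30, 18, 47, 17, 26, 38, 49, 14, None, None, None, 37, None, 48, None, 13]
Definition: a tree is height-balanced if, at every node, |h(left) - h(right)| <= 1 (empty subtree has height -1).
Bottom-up per-node check:
  node 13: h_left=-1, h_right=-1, diff=0 [OK], height=0
  node 14: h_left=0, h_right=-1, diff=1 [OK], height=1
  node 17: h_left=1, h_right=-1, diff=2 [FAIL (|1--1|=2 > 1)], height=2
  node 26: h_left=-1, h_right=-1, diff=0 [OK], height=0
  node 18: h_left=2, h_right=0, diff=2 [FAIL (|2-0|=2 > 1)], height=3
  node 37: h_left=-1, h_right=-1, diff=0 [OK], height=0
  node 38: h_left=0, h_right=-1, diff=1 [OK], height=1
  node 48: h_left=-1, h_right=-1, diff=0 [OK], height=0
  node 49: h_left=0, h_right=-1, diff=1 [OK], height=1
  node 47: h_left=1, h_right=1, diff=0 [OK], height=2
  node 30: h_left=3, h_right=2, diff=1 [OK], height=4
Node 17 violates the condition: |1 - -1| = 2 > 1.
Result: Not balanced


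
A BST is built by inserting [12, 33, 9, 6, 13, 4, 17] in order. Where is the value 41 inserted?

Starting tree (level order): [12, 9, 33, 6, None, 13, None, 4, None, None, 17]
Insertion path: 12 -> 33
Result: insert 41 as right child of 33
Final tree (level order): [12, 9, 33, 6, None, 13, 41, 4, None, None, 17]


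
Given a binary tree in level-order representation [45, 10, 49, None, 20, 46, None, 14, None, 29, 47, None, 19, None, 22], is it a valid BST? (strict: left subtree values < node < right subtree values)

Level-order array: [45, 10, 49, None, 20, 46, None, 14, None, 29, 47, None, 19, None, 22]
Validate using subtree bounds (lo, hi): at each node, require lo < value < hi,
then recurse left with hi=value and right with lo=value.
Preorder trace (stopping at first violation):
  at node 45 with bounds (-inf, +inf): OK
  at node 10 with bounds (-inf, 45): OK
  at node 20 with bounds (10, 45): OK
  at node 14 with bounds (10, 20): OK
  at node 19 with bounds (14, 20): OK
  at node 49 with bounds (45, +inf): OK
  at node 46 with bounds (45, 49): OK
  at node 29 with bounds (45, 46): VIOLATION
Node 29 violates its bound: not (45 < 29 < 46).
Result: Not a valid BST


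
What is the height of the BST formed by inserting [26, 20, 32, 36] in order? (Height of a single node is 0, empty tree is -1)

Insertion order: [26, 20, 32, 36]
Tree (level-order array): [26, 20, 32, None, None, None, 36]
Compute height bottom-up (empty subtree = -1):
  height(20) = 1 + max(-1, -1) = 0
  height(36) = 1 + max(-1, -1) = 0
  height(32) = 1 + max(-1, 0) = 1
  height(26) = 1 + max(0, 1) = 2
Height = 2


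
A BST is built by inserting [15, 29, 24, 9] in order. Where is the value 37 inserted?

Starting tree (level order): [15, 9, 29, None, None, 24]
Insertion path: 15 -> 29
Result: insert 37 as right child of 29
Final tree (level order): [15, 9, 29, None, None, 24, 37]


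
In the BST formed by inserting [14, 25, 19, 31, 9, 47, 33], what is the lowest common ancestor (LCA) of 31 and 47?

Tree insertion order: [14, 25, 19, 31, 9, 47, 33]
Tree (level-order array): [14, 9, 25, None, None, 19, 31, None, None, None, 47, 33]
In a BST, the LCA of p=31, q=47 is the first node v on the
root-to-leaf path with p <= v <= q (go left if both < v, right if both > v).
Walk from root:
  at 14: both 31 and 47 > 14, go right
  at 25: both 31 and 47 > 25, go right
  at 31: 31 <= 31 <= 47, this is the LCA
LCA = 31


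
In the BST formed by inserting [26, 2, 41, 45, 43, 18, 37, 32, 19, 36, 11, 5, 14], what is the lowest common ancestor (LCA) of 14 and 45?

Tree insertion order: [26, 2, 41, 45, 43, 18, 37, 32, 19, 36, 11, 5, 14]
Tree (level-order array): [26, 2, 41, None, 18, 37, 45, 11, 19, 32, None, 43, None, 5, 14, None, None, None, 36]
In a BST, the LCA of p=14, q=45 is the first node v on the
root-to-leaf path with p <= v <= q (go left if both < v, right if both > v).
Walk from root:
  at 26: 14 <= 26 <= 45, this is the LCA
LCA = 26


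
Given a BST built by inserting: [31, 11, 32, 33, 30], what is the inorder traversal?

Tree insertion order: [31, 11, 32, 33, 30]
Tree (level-order array): [31, 11, 32, None, 30, None, 33]
Inorder traversal: [11, 30, 31, 32, 33]


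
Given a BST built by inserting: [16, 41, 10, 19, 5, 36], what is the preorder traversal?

Tree insertion order: [16, 41, 10, 19, 5, 36]
Tree (level-order array): [16, 10, 41, 5, None, 19, None, None, None, None, 36]
Preorder traversal: [16, 10, 5, 41, 19, 36]


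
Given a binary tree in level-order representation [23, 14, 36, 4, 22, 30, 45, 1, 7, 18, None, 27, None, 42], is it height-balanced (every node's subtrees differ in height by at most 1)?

Tree (level-order array): [23, 14, 36, 4, 22, 30, 45, 1, 7, 18, None, 27, None, 42]
Definition: a tree is height-balanced if, at every node, |h(left) - h(right)| <= 1 (empty subtree has height -1).
Bottom-up per-node check:
  node 1: h_left=-1, h_right=-1, diff=0 [OK], height=0
  node 7: h_left=-1, h_right=-1, diff=0 [OK], height=0
  node 4: h_left=0, h_right=0, diff=0 [OK], height=1
  node 18: h_left=-1, h_right=-1, diff=0 [OK], height=0
  node 22: h_left=0, h_right=-1, diff=1 [OK], height=1
  node 14: h_left=1, h_right=1, diff=0 [OK], height=2
  node 27: h_left=-1, h_right=-1, diff=0 [OK], height=0
  node 30: h_left=0, h_right=-1, diff=1 [OK], height=1
  node 42: h_left=-1, h_right=-1, diff=0 [OK], height=0
  node 45: h_left=0, h_right=-1, diff=1 [OK], height=1
  node 36: h_left=1, h_right=1, diff=0 [OK], height=2
  node 23: h_left=2, h_right=2, diff=0 [OK], height=3
All nodes satisfy the balance condition.
Result: Balanced


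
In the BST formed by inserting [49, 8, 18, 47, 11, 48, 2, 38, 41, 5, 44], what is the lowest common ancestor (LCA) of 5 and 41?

Tree insertion order: [49, 8, 18, 47, 11, 48, 2, 38, 41, 5, 44]
Tree (level-order array): [49, 8, None, 2, 18, None, 5, 11, 47, None, None, None, None, 38, 48, None, 41, None, None, None, 44]
In a BST, the LCA of p=5, q=41 is the first node v on the
root-to-leaf path with p <= v <= q (go left if both < v, right if both > v).
Walk from root:
  at 49: both 5 and 41 < 49, go left
  at 8: 5 <= 8 <= 41, this is the LCA
LCA = 8


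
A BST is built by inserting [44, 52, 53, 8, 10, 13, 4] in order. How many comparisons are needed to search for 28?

Search path for 28: 44 -> 8 -> 10 -> 13
Found: False
Comparisons: 4


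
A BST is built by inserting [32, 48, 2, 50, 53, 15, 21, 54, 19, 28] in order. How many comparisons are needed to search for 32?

Search path for 32: 32
Found: True
Comparisons: 1


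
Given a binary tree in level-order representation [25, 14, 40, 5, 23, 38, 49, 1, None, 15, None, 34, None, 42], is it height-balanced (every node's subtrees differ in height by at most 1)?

Tree (level-order array): [25, 14, 40, 5, 23, 38, 49, 1, None, 15, None, 34, None, 42]
Definition: a tree is height-balanced if, at every node, |h(left) - h(right)| <= 1 (empty subtree has height -1).
Bottom-up per-node check:
  node 1: h_left=-1, h_right=-1, diff=0 [OK], height=0
  node 5: h_left=0, h_right=-1, diff=1 [OK], height=1
  node 15: h_left=-1, h_right=-1, diff=0 [OK], height=0
  node 23: h_left=0, h_right=-1, diff=1 [OK], height=1
  node 14: h_left=1, h_right=1, diff=0 [OK], height=2
  node 34: h_left=-1, h_right=-1, diff=0 [OK], height=0
  node 38: h_left=0, h_right=-1, diff=1 [OK], height=1
  node 42: h_left=-1, h_right=-1, diff=0 [OK], height=0
  node 49: h_left=0, h_right=-1, diff=1 [OK], height=1
  node 40: h_left=1, h_right=1, diff=0 [OK], height=2
  node 25: h_left=2, h_right=2, diff=0 [OK], height=3
All nodes satisfy the balance condition.
Result: Balanced


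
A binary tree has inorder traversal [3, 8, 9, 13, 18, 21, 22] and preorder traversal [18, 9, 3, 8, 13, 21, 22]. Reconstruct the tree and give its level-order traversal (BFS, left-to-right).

Inorder:  [3, 8, 9, 13, 18, 21, 22]
Preorder: [18, 9, 3, 8, 13, 21, 22]
Algorithm: preorder visits root first, so consume preorder in order;
for each root, split the current inorder slice at that value into
left-subtree inorder and right-subtree inorder, then recurse.
Recursive splits:
  root=18; inorder splits into left=[3, 8, 9, 13], right=[21, 22]
  root=9; inorder splits into left=[3, 8], right=[13]
  root=3; inorder splits into left=[], right=[8]
  root=8; inorder splits into left=[], right=[]
  root=13; inorder splits into left=[], right=[]
  root=21; inorder splits into left=[], right=[22]
  root=22; inorder splits into left=[], right=[]
Reconstructed level-order: [18, 9, 21, 3, 13, 22, 8]


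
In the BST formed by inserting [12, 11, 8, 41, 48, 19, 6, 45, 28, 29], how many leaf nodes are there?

Tree built from: [12, 11, 8, 41, 48, 19, 6, 45, 28, 29]
Tree (level-order array): [12, 11, 41, 8, None, 19, 48, 6, None, None, 28, 45, None, None, None, None, 29]
Rule: A leaf has 0 children.
Per-node child counts:
  node 12: 2 child(ren)
  node 11: 1 child(ren)
  node 8: 1 child(ren)
  node 6: 0 child(ren)
  node 41: 2 child(ren)
  node 19: 1 child(ren)
  node 28: 1 child(ren)
  node 29: 0 child(ren)
  node 48: 1 child(ren)
  node 45: 0 child(ren)
Matching nodes: [6, 29, 45]
Count of leaf nodes: 3


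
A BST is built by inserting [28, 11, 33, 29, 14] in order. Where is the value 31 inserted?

Starting tree (level order): [28, 11, 33, None, 14, 29]
Insertion path: 28 -> 33 -> 29
Result: insert 31 as right child of 29
Final tree (level order): [28, 11, 33, None, 14, 29, None, None, None, None, 31]


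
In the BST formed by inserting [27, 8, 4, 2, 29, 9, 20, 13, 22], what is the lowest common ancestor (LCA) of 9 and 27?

Tree insertion order: [27, 8, 4, 2, 29, 9, 20, 13, 22]
Tree (level-order array): [27, 8, 29, 4, 9, None, None, 2, None, None, 20, None, None, 13, 22]
In a BST, the LCA of p=9, q=27 is the first node v on the
root-to-leaf path with p <= v <= q (go left if both < v, right if both > v).
Walk from root:
  at 27: 9 <= 27 <= 27, this is the LCA
LCA = 27


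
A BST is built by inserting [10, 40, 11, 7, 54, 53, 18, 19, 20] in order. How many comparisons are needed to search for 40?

Search path for 40: 10 -> 40
Found: True
Comparisons: 2


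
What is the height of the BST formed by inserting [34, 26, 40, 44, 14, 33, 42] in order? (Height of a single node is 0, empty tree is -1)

Insertion order: [34, 26, 40, 44, 14, 33, 42]
Tree (level-order array): [34, 26, 40, 14, 33, None, 44, None, None, None, None, 42]
Compute height bottom-up (empty subtree = -1):
  height(14) = 1 + max(-1, -1) = 0
  height(33) = 1 + max(-1, -1) = 0
  height(26) = 1 + max(0, 0) = 1
  height(42) = 1 + max(-1, -1) = 0
  height(44) = 1 + max(0, -1) = 1
  height(40) = 1 + max(-1, 1) = 2
  height(34) = 1 + max(1, 2) = 3
Height = 3


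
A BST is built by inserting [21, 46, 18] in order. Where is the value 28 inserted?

Starting tree (level order): [21, 18, 46]
Insertion path: 21 -> 46
Result: insert 28 as left child of 46
Final tree (level order): [21, 18, 46, None, None, 28]


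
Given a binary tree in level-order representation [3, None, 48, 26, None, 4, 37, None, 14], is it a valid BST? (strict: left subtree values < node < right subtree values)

Level-order array: [3, None, 48, 26, None, 4, 37, None, 14]
Validate using subtree bounds (lo, hi): at each node, require lo < value < hi,
then recurse left with hi=value and right with lo=value.
Preorder trace (stopping at first violation):
  at node 3 with bounds (-inf, +inf): OK
  at node 48 with bounds (3, +inf): OK
  at node 26 with bounds (3, 48): OK
  at node 4 with bounds (3, 26): OK
  at node 14 with bounds (4, 26): OK
  at node 37 with bounds (26, 48): OK
No violation found at any node.
Result: Valid BST


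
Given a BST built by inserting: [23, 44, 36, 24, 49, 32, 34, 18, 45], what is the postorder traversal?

Tree insertion order: [23, 44, 36, 24, 49, 32, 34, 18, 45]
Tree (level-order array): [23, 18, 44, None, None, 36, 49, 24, None, 45, None, None, 32, None, None, None, 34]
Postorder traversal: [18, 34, 32, 24, 36, 45, 49, 44, 23]


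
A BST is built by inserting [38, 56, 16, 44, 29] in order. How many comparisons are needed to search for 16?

Search path for 16: 38 -> 16
Found: True
Comparisons: 2


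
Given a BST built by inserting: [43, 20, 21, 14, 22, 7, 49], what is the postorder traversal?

Tree insertion order: [43, 20, 21, 14, 22, 7, 49]
Tree (level-order array): [43, 20, 49, 14, 21, None, None, 7, None, None, 22]
Postorder traversal: [7, 14, 22, 21, 20, 49, 43]


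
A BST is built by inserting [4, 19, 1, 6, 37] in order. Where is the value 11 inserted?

Starting tree (level order): [4, 1, 19, None, None, 6, 37]
Insertion path: 4 -> 19 -> 6
Result: insert 11 as right child of 6
Final tree (level order): [4, 1, 19, None, None, 6, 37, None, 11]


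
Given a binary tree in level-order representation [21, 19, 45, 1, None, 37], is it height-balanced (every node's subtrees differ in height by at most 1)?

Tree (level-order array): [21, 19, 45, 1, None, 37]
Definition: a tree is height-balanced if, at every node, |h(left) - h(right)| <= 1 (empty subtree has height -1).
Bottom-up per-node check:
  node 1: h_left=-1, h_right=-1, diff=0 [OK], height=0
  node 19: h_left=0, h_right=-1, diff=1 [OK], height=1
  node 37: h_left=-1, h_right=-1, diff=0 [OK], height=0
  node 45: h_left=0, h_right=-1, diff=1 [OK], height=1
  node 21: h_left=1, h_right=1, diff=0 [OK], height=2
All nodes satisfy the balance condition.
Result: Balanced
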